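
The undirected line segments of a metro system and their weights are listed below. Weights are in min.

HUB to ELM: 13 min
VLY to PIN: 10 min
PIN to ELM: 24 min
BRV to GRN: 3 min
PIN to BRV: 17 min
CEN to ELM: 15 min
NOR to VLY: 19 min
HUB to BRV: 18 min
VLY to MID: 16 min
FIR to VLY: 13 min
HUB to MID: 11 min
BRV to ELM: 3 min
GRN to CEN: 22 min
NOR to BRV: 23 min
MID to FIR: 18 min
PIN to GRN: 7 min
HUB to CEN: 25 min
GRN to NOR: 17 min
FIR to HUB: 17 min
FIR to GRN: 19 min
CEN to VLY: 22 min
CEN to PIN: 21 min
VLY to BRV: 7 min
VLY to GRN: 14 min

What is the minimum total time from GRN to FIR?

Candidate routes:
GRN → BRV → VLY → FIR: 3+7+13 = 23
GRN → FIR: 19 = 19
The minimum is 19 min via GRN → FIR.

19 min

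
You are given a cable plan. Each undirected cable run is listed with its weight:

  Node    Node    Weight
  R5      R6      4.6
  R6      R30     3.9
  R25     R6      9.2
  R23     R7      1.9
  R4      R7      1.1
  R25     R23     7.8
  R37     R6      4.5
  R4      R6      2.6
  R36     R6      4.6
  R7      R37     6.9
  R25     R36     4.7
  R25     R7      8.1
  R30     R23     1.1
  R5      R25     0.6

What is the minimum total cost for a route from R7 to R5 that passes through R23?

10.3

Best R7 to R23: R7 → R23 costing 1.9
Shortest R23→R5: R23 → R25 → R5 = 8.4
Total via R23: 1.9 + 8.4 = 10.3.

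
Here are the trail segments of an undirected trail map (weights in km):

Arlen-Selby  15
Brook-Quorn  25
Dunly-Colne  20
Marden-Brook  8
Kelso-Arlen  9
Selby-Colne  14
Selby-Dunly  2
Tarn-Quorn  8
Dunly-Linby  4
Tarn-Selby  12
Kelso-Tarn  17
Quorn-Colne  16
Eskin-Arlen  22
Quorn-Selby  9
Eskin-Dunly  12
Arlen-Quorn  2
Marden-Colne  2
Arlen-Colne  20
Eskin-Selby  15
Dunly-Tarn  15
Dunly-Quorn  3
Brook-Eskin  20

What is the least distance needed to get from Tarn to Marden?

26 km

Candidate routes:
Tarn → Selby → Colne → Marden: 12+14+2 = 28
Tarn → Quorn → Colne → Marden: 8+16+2 = 26
Cheapest is Tarn → Quorn → Colne → Marden at 26 km.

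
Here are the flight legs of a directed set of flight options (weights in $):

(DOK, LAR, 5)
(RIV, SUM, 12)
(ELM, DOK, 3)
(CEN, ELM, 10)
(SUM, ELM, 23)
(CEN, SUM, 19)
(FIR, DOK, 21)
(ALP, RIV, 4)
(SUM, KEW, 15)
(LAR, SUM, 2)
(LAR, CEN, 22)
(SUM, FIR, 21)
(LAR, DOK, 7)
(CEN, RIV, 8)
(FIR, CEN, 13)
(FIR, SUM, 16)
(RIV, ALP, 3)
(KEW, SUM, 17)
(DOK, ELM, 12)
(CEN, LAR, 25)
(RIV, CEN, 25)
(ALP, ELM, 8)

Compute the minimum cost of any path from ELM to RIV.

$38

Enumerating some paths:
ELM–DOK–LAR–SUM–FIR–CEN–RIV: 3+5+2+21+13+8 = 52
ELM–DOK–LAR–CEN–RIV: 3+5+22+8 = 38
The minimum is $38 via ELM–DOK–LAR–CEN–RIV.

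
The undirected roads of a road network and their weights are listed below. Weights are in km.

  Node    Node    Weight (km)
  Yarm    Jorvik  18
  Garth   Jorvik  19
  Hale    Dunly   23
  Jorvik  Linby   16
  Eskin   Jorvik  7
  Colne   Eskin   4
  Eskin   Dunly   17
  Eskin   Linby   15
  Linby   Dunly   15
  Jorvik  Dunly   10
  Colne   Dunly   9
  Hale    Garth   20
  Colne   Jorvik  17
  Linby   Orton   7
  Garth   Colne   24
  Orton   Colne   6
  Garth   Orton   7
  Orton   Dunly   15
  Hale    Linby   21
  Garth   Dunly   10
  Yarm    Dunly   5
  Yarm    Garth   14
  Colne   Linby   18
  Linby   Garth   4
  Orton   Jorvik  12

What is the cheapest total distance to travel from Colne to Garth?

Enumerating some paths:
Colne–Orton–Linby–Garth: 6+7+4 = 17
Colne–Orton–Garth: 6+7 = 13
Cheapest is Colne–Orton–Garth at 13 km.

13 km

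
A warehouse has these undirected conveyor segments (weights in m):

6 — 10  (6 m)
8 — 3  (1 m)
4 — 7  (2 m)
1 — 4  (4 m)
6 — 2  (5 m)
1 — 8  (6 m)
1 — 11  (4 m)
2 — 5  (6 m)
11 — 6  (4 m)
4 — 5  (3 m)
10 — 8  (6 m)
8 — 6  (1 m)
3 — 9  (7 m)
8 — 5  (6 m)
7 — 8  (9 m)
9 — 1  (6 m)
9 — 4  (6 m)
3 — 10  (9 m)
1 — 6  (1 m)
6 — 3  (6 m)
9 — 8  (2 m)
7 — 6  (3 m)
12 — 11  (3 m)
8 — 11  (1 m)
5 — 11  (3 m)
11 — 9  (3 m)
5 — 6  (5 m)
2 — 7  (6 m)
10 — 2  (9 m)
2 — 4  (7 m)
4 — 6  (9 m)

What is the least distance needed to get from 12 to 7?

8 m

Settle nodes by increasing distance from 12:
12: 0
11: 3  (via 12)
8: 4  (via 11)
3: 5  (via 8)
6: 5  (via 8)
1: 6  (via 6)
5: 6  (via 11)
9: 6  (via 11)
7: 8  (via 6)
Shortest route: 12–11–8–6–7 = 8 m.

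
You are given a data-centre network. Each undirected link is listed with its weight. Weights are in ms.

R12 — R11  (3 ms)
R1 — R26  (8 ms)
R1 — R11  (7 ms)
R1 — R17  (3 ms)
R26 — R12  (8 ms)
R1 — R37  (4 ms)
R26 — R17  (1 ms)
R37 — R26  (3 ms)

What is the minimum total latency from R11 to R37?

11 ms

Running Dijkstra from R11:
R11: 0
R12: 3  (via R11)
R1: 7  (via R11)
R17: 10  (via R1)
R37: 11  (via R1)
Shortest route: R11 → R1 → R37 = 11 ms.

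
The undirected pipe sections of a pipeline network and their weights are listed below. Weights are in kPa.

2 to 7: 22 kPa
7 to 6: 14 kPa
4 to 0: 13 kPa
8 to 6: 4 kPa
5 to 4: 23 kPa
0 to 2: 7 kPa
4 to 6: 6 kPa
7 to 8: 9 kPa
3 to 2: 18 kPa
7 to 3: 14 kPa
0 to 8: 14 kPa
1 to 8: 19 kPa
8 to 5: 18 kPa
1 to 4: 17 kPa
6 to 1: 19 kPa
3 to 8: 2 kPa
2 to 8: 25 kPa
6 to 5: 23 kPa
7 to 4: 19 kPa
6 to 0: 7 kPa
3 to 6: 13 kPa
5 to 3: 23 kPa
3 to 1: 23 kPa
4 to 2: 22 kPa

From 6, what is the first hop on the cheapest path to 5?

Enumerating some paths:
6–8–3–5: 4+2+23 = 29
6–8–5: 4+18 = 22
6–5: 23 = 23
The minimum is 22 kPa via 6–8–5.
So from 6 the first move is to 8.

8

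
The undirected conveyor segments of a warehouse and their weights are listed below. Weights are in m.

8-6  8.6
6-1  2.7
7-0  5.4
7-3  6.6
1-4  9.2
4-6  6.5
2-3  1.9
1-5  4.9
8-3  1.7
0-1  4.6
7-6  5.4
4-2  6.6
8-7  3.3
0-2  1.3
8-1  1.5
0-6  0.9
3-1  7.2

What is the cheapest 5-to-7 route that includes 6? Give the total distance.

Best 5 to 6: 5 → 1 → 6 costing 7.6
Shortest 6→7: 6 → 7 = 5.4
Total via 6: 7.6 + 5.4 = 13 m.

13 m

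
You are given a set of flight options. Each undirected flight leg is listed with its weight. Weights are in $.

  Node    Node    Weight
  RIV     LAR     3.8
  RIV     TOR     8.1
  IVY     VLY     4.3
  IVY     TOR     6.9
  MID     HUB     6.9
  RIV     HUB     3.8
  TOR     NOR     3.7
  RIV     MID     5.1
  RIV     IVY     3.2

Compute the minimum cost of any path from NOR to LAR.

$15.6

Settle nodes by increasing distance from NOR:
NOR: 0
TOR: 3.7  (via NOR)
IVY: 10.6  (via TOR)
RIV: 11.8  (via TOR)
VLY: 14.9  (via IVY)
HUB: 15.6  (via RIV)
LAR: 15.6  (via RIV)
Shortest route: NOR–TOR–RIV–LAR = $15.6.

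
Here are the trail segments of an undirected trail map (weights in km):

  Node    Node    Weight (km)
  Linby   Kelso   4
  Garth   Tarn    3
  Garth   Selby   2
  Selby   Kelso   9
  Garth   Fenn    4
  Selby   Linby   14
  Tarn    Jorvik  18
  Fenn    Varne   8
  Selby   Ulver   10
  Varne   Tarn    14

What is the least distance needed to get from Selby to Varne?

Candidate routes:
Selby → Garth → Fenn → Varne: 2+4+8 = 14
Selby → Garth → Tarn → Varne: 2+3+14 = 19
The minimum is 14 km via Selby → Garth → Fenn → Varne.

14 km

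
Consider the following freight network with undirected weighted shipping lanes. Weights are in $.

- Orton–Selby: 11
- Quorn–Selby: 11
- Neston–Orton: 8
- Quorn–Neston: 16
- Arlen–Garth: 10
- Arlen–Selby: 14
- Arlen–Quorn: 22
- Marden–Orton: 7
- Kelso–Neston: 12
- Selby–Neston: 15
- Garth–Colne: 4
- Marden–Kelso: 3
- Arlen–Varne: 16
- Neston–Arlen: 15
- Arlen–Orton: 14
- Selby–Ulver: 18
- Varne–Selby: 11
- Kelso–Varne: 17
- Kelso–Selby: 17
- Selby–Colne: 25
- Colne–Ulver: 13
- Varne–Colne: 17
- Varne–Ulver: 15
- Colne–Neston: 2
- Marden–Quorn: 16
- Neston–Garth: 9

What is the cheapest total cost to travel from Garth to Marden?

Candidate routes:
Garth → Neston → Orton → Marden: 9+8+7 = 24
Garth → Colne → Neston → Orton → Marden: 4+2+8+7 = 21
The minimum is $21 via Garth → Colne → Neston → Orton → Marden.

$21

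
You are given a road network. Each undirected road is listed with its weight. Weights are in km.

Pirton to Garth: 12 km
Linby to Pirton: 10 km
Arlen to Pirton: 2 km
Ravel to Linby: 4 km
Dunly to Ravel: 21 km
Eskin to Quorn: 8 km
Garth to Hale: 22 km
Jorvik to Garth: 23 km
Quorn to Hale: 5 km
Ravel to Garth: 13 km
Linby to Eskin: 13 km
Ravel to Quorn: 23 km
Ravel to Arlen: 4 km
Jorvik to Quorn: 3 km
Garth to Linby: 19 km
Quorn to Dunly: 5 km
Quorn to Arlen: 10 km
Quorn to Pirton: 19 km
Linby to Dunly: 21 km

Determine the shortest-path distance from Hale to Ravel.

19 km

Enumerating some paths:
Hale → Quorn → Ravel: 5+23 = 28
Hale → Quorn → Arlen → Ravel: 5+10+4 = 19
Hale → Quorn → Pirton → Arlen → Ravel: 5+19+2+4 = 30
The minimum is 19 km via Hale → Quorn → Arlen → Ravel.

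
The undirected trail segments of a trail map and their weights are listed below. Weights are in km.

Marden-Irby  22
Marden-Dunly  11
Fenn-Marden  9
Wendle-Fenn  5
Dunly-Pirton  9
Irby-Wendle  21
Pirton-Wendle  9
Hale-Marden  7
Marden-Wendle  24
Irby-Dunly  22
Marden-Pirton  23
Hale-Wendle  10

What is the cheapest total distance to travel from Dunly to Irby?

22 km

Enumerating some paths:
Dunly - Pirton - Wendle - Irby: 9+9+21 = 39
Dunly - Marden - Irby: 11+22 = 33
Dunly - Irby: 22 = 22
The minimum is 22 km via Dunly - Irby.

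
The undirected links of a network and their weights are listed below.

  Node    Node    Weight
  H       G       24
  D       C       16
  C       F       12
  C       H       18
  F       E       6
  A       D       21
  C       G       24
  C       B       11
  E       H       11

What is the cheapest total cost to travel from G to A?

61

Settle nodes by increasing distance from G:
G: 0
C: 24  (via G)
H: 24  (via G)
B: 35  (via C)
E: 35  (via H)
F: 36  (via C)
D: 40  (via C)
A: 61  (via D)
Shortest route: G–C–D–A = 61.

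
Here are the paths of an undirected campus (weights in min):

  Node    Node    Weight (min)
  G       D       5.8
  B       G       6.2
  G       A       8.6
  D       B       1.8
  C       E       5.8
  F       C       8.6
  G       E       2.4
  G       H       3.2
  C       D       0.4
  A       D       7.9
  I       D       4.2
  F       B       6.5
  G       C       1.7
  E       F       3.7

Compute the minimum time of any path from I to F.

12.4 min

Compare a few routes:
I–D–B–F: 4.2+1.8+6.5 = 12.5
I–D–C–G–E–F: 4.2+0.4+1.7+2.4+3.7 = 12.4
I–D–C–F: 4.2+0.4+8.6 = 13.2
Cheapest is I–D–C–G–E–F at 12.4 min.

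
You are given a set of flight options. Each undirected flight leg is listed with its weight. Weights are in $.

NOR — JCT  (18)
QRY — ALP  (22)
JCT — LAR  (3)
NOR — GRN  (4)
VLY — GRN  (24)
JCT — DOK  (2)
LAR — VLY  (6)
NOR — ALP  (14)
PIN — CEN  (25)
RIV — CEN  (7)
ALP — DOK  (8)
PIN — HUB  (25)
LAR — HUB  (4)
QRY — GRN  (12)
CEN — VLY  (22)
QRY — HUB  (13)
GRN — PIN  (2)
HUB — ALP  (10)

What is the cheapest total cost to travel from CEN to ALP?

$41

Settle nodes by increasing distance from CEN:
CEN: 0
RIV: 7  (via CEN)
VLY: 22  (via CEN)
PIN: 25  (via CEN)
GRN: 27  (via PIN)
LAR: 28  (via VLY)
NOR: 31  (via GRN)
JCT: 31  (via LAR)
HUB: 32  (via LAR)
DOK: 33  (via JCT)
QRY: 39  (via GRN)
ALP: 41  (via DOK)
Shortest route: CEN → VLY → LAR → JCT → DOK → ALP = $41.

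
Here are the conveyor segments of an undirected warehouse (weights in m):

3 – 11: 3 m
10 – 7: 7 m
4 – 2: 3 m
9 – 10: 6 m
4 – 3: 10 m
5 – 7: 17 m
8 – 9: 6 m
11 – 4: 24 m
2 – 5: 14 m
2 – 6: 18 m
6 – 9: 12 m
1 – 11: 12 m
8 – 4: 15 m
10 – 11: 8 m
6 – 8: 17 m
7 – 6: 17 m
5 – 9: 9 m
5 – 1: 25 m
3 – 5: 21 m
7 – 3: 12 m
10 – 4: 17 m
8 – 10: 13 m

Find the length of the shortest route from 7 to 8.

Compare a few routes:
7 → 5 → 9 → 8: 17+9+6 = 32
7 → 10 → 9 → 8: 7+6+6 = 19
7 → 6 → 8: 17+17 = 34
7 → 10 → 8: 7+13 = 20
The minimum is 19 m via 7 → 10 → 9 → 8.

19 m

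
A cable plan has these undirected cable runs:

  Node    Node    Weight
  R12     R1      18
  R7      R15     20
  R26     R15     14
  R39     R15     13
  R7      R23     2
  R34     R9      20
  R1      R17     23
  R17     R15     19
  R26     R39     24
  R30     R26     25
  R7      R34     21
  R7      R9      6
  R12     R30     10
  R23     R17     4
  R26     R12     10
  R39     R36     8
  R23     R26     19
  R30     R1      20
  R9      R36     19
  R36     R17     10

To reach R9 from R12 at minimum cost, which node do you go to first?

R26

Candidate routes:
R12 → R1 → R17 → R23 → R7 → R9: 18+23+4+2+6 = 53
R12 → R26 → R15 → R7 → R9: 10+14+20+6 = 50
R12 → R26 → R23 → R7 → R9: 10+19+2+6 = 37
Cheapest is R12 → R26 → R23 → R7 → R9 at 37.
So from R12 the first move is to R26.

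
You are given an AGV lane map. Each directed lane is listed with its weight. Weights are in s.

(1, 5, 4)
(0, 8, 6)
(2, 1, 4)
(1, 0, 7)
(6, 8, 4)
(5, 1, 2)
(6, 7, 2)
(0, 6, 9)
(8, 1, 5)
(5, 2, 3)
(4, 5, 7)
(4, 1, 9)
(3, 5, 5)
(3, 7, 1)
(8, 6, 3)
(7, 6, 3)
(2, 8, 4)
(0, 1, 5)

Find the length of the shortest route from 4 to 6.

17 s

Settle nodes by increasing distance from 4:
4: 0
5: 7  (via 4)
1: 9  (via 4)
2: 10  (via 5)
8: 14  (via 2)
0: 16  (via 1)
6: 17  (via 8)
Shortest route: 4–5–2–8–6 = 17 s.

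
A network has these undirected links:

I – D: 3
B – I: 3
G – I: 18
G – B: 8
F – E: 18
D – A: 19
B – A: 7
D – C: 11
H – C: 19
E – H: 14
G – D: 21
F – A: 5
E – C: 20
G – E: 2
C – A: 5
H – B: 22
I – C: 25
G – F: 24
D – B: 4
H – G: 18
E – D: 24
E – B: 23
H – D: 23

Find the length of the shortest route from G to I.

Candidate routes:
G–B–D–I: 8+4+3 = 15
G–B–I: 8+3 = 11
Cheapest is G–B–I at 11.

11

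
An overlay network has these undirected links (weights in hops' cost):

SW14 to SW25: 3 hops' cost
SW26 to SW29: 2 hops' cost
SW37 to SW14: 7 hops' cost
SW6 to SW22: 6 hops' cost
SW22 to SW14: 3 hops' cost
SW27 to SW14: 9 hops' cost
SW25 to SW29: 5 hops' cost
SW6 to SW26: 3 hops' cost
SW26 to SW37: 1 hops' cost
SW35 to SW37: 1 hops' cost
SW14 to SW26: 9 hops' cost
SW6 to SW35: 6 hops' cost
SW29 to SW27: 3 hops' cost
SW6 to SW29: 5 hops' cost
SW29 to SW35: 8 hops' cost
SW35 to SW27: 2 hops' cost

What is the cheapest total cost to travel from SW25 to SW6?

Shortest distances from SW25:
SW25: 0
SW14: 3  (via SW25)
SW29: 5  (via SW25)
SW22: 6  (via SW14)
SW26: 7  (via SW29)
SW37: 8  (via SW26)
SW27: 8  (via SW29)
SW35: 9  (via SW37)
SW6: 10  (via SW29)
Shortest route: SW25 → SW29 → SW6 = 10 hops' cost.

10 hops' cost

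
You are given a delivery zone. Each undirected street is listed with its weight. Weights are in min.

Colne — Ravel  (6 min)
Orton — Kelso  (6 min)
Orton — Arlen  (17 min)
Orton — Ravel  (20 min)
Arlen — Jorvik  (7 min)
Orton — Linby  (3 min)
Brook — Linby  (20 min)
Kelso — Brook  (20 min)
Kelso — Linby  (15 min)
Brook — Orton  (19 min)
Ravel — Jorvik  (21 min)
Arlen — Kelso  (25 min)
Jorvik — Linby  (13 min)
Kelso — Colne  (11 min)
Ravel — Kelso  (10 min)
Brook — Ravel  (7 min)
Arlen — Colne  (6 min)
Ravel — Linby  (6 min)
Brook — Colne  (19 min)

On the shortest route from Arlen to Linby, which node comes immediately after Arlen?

Colne

Compare a few routes:
Arlen - Colne - Ravel - Linby: 6+6+6 = 18
Arlen - Jorvik - Linby: 7+13 = 20
Cheapest is Arlen - Colne - Ravel - Linby at 18 min.
So from Arlen the first move is to Colne.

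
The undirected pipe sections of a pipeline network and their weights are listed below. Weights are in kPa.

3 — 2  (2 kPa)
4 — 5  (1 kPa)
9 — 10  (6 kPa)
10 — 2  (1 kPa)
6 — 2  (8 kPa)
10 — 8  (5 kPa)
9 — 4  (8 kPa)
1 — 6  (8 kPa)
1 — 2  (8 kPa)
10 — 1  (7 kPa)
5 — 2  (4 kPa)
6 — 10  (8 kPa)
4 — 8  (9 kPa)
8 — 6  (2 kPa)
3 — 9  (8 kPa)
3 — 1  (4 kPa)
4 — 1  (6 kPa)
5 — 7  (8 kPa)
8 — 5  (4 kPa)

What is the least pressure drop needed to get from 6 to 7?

Shortest distances from 6:
6: 0
8: 2  (via 6)
5: 6  (via 8)
4: 7  (via 5)
10: 7  (via 8)
1: 8  (via 6)
2: 8  (via 6)
3: 10  (via 2)
9: 13  (via 10)
7: 14  (via 5)
Shortest route: 6–8–5–7 = 14 kPa.

14 kPa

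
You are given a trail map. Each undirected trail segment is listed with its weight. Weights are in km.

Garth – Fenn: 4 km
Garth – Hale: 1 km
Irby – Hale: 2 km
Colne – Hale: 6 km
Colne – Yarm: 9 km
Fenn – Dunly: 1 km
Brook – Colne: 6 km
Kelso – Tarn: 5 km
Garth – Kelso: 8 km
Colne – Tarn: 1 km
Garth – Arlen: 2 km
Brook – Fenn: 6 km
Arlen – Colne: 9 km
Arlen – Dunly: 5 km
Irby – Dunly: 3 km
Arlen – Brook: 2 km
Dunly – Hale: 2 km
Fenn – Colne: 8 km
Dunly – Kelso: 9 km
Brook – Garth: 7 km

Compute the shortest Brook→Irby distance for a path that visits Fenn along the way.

10 km

Best Brook to Fenn: Brook–Fenn costing 6
Shortest Fenn→Irby: Fenn–Dunly–Irby = 4
Total via Fenn: 6 + 4 = 10 km.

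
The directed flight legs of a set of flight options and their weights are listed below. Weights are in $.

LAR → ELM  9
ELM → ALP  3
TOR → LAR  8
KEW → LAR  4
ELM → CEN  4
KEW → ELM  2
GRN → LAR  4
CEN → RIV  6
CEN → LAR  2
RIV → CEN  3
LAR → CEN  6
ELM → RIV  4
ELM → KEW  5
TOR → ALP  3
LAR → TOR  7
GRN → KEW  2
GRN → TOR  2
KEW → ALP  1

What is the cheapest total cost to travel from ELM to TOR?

Compare a few routes:
ELM → KEW → LAR → TOR: 5+4+7 = 16
ELM → CEN → LAR → TOR: 4+2+7 = 13
ELM → RIV → CEN → LAR → TOR: 4+3+2+7 = 16
The minimum is $13 via ELM → CEN → LAR → TOR.

$13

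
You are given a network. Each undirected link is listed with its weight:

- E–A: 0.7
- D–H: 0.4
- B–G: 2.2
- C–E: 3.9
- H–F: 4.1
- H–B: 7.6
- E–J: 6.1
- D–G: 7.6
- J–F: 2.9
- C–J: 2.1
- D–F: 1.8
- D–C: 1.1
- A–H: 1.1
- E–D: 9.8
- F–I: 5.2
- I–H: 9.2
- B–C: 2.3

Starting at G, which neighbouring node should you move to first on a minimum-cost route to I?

Enumerating some paths:
G → D → F → I: 7.6+1.8+5.2 = 14.6
G → B → C → J → F → I: 2.2+2.3+2.1+2.9+5.2 = 14.7
G → B → C → D → H → I: 2.2+2.3+1.1+0.4+9.2 = 15.2
G → B → C → D → F → I: 2.2+2.3+1.1+1.8+5.2 = 12.6
The minimum is 12.6 via G → B → C → D → F → I.
So from G the first move is to B.

B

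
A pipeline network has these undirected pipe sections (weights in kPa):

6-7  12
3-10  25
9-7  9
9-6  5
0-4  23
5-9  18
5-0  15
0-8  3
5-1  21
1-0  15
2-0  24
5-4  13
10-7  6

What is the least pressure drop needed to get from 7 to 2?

66 kPa

Running Dijkstra from 7:
7: 0
10: 6  (via 7)
9: 9  (via 7)
6: 12  (via 7)
5: 27  (via 9)
3: 31  (via 10)
4: 40  (via 5)
0: 42  (via 5)
8: 45  (via 0)
1: 48  (via 5)
2: 66  (via 0)
Shortest route: 7 → 9 → 5 → 0 → 2 = 66 kPa.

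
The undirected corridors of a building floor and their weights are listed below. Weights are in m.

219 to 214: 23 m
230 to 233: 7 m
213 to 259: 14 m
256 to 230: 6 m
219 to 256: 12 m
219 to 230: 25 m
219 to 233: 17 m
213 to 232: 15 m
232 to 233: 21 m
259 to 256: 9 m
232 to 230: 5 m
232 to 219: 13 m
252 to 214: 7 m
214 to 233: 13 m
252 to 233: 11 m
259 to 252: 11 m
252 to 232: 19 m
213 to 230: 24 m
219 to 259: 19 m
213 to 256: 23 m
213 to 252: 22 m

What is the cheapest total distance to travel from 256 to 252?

20 m

Shortest distances from 256:
256: 0
230: 6  (via 256)
259: 9  (via 256)
232: 11  (via 230)
219: 12  (via 256)
233: 13  (via 230)
252: 20  (via 259)
Shortest route: 256 → 259 → 252 = 20 m.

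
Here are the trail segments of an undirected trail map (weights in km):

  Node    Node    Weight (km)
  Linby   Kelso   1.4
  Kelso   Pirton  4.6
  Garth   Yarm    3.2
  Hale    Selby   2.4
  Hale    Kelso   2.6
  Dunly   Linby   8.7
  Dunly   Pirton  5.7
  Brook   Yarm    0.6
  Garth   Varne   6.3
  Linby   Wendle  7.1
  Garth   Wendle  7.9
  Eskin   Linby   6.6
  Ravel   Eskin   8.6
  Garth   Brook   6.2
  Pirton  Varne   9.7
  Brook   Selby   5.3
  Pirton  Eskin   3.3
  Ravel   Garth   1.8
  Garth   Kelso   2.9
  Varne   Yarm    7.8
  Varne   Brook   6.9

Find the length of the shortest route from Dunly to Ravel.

14.8 km

Enumerating some paths:
Dunly–Linby–Kelso–Garth–Ravel: 8.7+1.4+2.9+1.8 = 14.8
Dunly–Pirton–Kelso–Garth–Ravel: 5.7+4.6+2.9+1.8 = 15
Dunly–Pirton–Eskin–Linby–Kelso–Garth–Ravel: 5.7+3.3+6.6+1.4+2.9+1.8 = 21.7
Dunly–Pirton–Eskin–Ravel: 5.7+3.3+8.6 = 17.6
The minimum is 14.8 km via Dunly–Linby–Kelso–Garth–Ravel.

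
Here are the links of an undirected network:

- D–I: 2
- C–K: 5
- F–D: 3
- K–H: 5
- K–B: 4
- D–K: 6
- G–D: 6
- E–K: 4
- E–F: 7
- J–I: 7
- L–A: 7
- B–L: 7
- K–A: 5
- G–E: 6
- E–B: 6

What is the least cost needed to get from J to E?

19

Compare a few routes:
J - I - D - G - E: 7+2+6+6 = 21
J - I - D - F - E: 7+2+3+7 = 19
The minimum is 19 via J - I - D - F - E.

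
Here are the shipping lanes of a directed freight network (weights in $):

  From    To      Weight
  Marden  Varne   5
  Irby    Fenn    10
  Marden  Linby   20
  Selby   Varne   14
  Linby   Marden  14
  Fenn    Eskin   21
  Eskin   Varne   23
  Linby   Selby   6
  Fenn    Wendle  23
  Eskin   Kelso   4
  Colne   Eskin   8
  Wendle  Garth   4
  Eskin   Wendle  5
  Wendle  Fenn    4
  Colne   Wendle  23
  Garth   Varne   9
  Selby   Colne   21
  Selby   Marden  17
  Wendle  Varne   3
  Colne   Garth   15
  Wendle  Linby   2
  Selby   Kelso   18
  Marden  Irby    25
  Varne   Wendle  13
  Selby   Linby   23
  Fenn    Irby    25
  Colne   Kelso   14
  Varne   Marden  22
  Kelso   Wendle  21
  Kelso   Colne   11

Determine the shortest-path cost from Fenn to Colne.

Compare a few routes:
Fenn - Eskin - Wendle - Linby - Selby - Colne: 21+5+2+6+21 = 55
Fenn - Wendle - Linby - Selby - Colne: 23+2+6+21 = 52
Fenn - Eskin - Kelso - Colne: 21+4+11 = 36
Cheapest is Fenn - Eskin - Kelso - Colne at $36.

$36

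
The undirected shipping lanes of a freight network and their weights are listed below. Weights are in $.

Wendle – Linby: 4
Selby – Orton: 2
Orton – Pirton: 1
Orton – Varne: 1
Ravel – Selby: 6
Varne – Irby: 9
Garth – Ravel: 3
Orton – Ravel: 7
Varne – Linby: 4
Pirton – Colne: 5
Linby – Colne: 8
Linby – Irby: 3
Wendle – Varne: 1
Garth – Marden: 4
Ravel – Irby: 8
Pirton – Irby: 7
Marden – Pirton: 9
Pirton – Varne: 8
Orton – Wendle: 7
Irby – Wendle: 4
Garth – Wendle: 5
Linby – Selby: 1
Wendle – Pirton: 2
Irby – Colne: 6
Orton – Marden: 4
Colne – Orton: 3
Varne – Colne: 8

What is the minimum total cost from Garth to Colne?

$10

Running Dijkstra from Garth:
Garth: 0
Ravel: 3  (via Garth)
Marden: 4  (via Garth)
Wendle: 5  (via Garth)
Varne: 6  (via Wendle)
Pirton: 7  (via Wendle)
Orton: 7  (via Varne)
Linby: 9  (via Wendle)
Selby: 9  (via Ravel)
Irby: 9  (via Wendle)
Colne: 10  (via Orton)
Shortest route: Garth → Wendle → Varne → Orton → Colne = $10.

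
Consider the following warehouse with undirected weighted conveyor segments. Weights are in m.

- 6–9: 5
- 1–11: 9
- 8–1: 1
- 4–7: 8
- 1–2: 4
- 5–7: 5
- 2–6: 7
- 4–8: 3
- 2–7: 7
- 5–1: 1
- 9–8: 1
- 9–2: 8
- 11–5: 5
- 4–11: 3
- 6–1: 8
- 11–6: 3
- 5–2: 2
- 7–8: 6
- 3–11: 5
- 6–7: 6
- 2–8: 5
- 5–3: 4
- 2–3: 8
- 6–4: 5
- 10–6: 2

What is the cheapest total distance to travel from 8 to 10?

8 m

Compare a few routes:
8–4–11–6–10: 3+3+3+2 = 11
8–4–6–10: 3+5+2 = 10
8–1–6–10: 1+8+2 = 11
8–9–6–10: 1+5+2 = 8
Cheapest is 8–9–6–10 at 8 m.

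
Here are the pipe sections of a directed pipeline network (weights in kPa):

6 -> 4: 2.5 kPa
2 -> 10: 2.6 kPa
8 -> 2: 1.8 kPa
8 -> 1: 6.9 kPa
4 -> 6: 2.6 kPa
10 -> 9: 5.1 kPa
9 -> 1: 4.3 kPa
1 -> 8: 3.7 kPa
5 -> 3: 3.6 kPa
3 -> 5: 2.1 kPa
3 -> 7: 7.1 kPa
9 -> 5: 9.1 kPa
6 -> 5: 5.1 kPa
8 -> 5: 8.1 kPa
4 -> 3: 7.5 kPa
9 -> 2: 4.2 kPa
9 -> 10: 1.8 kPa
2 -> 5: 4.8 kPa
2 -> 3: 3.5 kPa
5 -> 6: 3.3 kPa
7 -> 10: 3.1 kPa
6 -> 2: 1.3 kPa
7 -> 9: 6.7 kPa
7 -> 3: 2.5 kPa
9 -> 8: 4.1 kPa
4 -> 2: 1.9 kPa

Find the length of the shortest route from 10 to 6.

Compare a few routes:
10–9–2–5–6: 5.1+4.2+4.8+3.3 = 17.4
10–9–5–6: 5.1+9.1+3.3 = 17.5
Cheapest is 10–9–2–5–6 at 17.4 kPa.

17.4 kPa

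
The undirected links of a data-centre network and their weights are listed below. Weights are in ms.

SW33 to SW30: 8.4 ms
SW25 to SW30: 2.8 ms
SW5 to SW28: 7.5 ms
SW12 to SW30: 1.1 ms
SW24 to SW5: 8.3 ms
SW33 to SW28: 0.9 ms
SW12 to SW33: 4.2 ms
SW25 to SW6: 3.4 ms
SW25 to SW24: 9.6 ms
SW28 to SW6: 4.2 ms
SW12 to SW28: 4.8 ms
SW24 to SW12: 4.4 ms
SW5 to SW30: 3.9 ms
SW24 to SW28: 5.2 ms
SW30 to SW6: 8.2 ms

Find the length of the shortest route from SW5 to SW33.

Enumerating some paths:
SW5 - SW30 - SW12 - SW33: 3.9+1.1+4.2 = 9.2
SW5 - SW28 - SW33: 7.5+0.9 = 8.4
Cheapest is SW5 - SW28 - SW33 at 8.4 ms.

8.4 ms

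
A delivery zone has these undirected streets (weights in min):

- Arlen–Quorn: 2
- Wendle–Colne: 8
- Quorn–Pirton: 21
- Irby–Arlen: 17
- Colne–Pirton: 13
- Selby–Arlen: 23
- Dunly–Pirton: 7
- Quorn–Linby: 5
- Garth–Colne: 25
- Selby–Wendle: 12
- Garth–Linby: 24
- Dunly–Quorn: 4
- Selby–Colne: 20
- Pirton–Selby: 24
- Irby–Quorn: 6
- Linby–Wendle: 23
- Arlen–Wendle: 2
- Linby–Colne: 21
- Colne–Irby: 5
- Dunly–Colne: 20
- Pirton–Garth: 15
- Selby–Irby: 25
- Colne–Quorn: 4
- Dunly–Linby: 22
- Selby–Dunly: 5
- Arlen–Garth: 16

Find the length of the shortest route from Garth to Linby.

Running Dijkstra from Garth:
Garth: 0
Pirton: 15  (via Garth)
Arlen: 16  (via Garth)
Quorn: 18  (via Arlen)
Wendle: 18  (via Arlen)
Dunly: 22  (via Pirton)
Colne: 22  (via Quorn)
Linby: 23  (via Quorn)
Shortest route: Garth–Arlen–Quorn–Linby = 23 min.

23 min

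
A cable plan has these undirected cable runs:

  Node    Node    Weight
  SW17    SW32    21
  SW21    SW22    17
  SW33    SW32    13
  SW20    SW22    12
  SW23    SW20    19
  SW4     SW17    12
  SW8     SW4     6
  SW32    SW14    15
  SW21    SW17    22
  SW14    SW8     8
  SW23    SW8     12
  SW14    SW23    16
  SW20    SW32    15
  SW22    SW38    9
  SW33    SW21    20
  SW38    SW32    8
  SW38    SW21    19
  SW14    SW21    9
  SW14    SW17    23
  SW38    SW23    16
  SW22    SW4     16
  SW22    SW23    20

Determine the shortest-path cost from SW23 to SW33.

Enumerating some paths:
SW23 → SW14 → SW32 → SW33: 16+15+13 = 44
SW23 → SW38 → SW32 → SW33: 16+8+13 = 37
Cheapest is SW23 → SW38 → SW32 → SW33 at 37.

37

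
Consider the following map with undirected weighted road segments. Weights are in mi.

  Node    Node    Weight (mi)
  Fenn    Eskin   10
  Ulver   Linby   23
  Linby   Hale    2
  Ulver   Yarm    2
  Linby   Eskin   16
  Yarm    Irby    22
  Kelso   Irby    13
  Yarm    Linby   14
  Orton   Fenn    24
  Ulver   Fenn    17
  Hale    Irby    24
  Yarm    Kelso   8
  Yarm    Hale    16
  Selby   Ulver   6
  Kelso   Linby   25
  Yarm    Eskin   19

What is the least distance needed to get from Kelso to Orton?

51 mi

Enumerating some paths:
Kelso–Yarm–Ulver–Fenn–Orton: 8+2+17+24 = 51
Kelso–Yarm–Eskin–Fenn–Orton: 8+19+10+24 = 61
Cheapest is Kelso–Yarm–Ulver–Fenn–Orton at 51 mi.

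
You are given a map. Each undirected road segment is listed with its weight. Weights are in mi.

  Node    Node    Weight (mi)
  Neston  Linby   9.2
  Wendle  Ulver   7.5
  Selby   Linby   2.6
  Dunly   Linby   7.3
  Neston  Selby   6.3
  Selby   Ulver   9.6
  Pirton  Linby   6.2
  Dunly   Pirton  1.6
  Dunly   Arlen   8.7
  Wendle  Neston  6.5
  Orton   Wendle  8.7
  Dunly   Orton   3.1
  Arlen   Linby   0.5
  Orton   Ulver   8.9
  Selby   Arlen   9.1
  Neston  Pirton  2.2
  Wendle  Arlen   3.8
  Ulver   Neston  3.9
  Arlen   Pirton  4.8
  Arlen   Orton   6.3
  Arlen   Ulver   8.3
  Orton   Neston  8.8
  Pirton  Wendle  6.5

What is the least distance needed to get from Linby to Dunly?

Shortest distances from Linby:
Linby: 0
Arlen: 0.5  (via Linby)
Selby: 2.6  (via Linby)
Wendle: 4.3  (via Arlen)
Pirton: 5.3  (via Arlen)
Orton: 6.8  (via Arlen)
Dunly: 6.9  (via Pirton)
Shortest route: Linby–Arlen–Pirton–Dunly = 6.9 mi.

6.9 mi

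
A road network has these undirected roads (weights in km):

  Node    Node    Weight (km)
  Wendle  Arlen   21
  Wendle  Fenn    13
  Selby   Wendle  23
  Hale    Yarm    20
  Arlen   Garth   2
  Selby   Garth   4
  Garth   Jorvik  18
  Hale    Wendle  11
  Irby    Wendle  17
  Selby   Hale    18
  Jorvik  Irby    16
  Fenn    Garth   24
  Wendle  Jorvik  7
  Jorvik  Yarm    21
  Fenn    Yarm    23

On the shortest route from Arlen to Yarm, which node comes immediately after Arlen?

Garth

Candidate routes:
Arlen–Garth–Jorvik–Yarm: 2+18+21 = 41
Arlen–Wendle–Jorvik–Yarm: 21+7+21 = 49
Arlen–Garth–Selby–Hale–Yarm: 2+4+18+20 = 44
The minimum is 41 km via Arlen–Garth–Jorvik–Yarm.
So from Arlen the first move is to Garth.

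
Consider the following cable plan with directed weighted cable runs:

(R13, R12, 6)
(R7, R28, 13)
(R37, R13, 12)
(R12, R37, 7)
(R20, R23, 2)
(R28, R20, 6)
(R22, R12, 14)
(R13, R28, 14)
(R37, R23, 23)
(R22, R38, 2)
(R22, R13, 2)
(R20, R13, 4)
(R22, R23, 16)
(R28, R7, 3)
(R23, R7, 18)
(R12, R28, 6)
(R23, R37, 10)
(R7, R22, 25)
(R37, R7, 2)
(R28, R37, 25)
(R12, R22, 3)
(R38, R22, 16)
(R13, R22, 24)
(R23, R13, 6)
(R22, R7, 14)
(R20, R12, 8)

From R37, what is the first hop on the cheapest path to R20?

R7

Candidate routes:
R37 → R13 → R12 → R28 → R20: 12+6+6+6 = 30
R37 → R7 → R28 → R20: 2+13+6 = 21
Cheapest is R37 → R7 → R28 → R20 at 21.
So from R37 the first move is to R7.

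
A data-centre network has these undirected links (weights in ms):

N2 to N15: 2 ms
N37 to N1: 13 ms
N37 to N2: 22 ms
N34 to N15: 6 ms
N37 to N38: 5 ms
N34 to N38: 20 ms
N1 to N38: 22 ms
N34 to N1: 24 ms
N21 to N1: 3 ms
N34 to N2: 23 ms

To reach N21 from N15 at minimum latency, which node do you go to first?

N34

Enumerating some paths:
N15 → N34 → N1 → N21: 6+24+3 = 33
N15 → N34 → N38 → N37 → N1 → N21: 6+20+5+13+3 = 47
N15 → N2 → N37 → N1 → N21: 2+22+13+3 = 40
N15 → N34 → N38 → N1 → N21: 6+20+22+3 = 51
The minimum is 33 ms via N15 → N34 → N1 → N21.
So from N15 the first move is to N34.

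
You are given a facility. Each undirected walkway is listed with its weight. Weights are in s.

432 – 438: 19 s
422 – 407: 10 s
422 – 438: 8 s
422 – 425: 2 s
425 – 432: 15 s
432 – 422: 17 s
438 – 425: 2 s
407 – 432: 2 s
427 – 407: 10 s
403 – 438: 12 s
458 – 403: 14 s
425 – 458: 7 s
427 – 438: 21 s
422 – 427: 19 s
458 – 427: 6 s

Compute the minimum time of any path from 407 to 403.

Shortest distances from 407:
407: 0
432: 2  (via 407)
427: 10  (via 407)
422: 10  (via 407)
425: 12  (via 422)
438: 14  (via 425)
458: 16  (via 427)
403: 26  (via 438)
Shortest route: 407 → 422 → 425 → 438 → 403 = 26 s.

26 s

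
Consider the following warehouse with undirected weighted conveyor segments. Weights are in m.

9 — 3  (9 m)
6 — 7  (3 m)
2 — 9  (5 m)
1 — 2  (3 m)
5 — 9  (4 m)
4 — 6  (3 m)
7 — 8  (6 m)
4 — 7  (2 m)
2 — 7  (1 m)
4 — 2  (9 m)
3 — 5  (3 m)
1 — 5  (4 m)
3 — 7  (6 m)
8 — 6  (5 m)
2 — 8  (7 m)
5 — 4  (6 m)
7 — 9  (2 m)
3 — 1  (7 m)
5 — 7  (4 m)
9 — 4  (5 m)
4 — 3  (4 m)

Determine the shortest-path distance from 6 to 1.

Candidate routes:
6 - 7 - 5 - 1: 3+4+4 = 11
6 - 7 - 2 - 1: 3+1+3 = 7
6 - 4 - 7 - 2 - 1: 3+2+1+3 = 9
6 - 4 - 5 - 1: 3+6+4 = 13
The minimum is 7 m via 6 - 7 - 2 - 1.

7 m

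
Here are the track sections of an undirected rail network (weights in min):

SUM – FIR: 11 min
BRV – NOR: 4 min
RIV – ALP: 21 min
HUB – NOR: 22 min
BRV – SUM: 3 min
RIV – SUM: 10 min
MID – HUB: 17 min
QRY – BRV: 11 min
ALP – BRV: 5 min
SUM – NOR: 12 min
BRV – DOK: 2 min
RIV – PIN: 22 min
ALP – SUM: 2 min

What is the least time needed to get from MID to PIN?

Shortest distances from MID:
MID: 0
HUB: 17  (via MID)
NOR: 39  (via HUB)
BRV: 43  (via NOR)
DOK: 45  (via BRV)
SUM: 46  (via BRV)
ALP: 48  (via BRV)
QRY: 54  (via BRV)
RIV: 56  (via SUM)
FIR: 57  (via SUM)
PIN: 78  (via RIV)
Shortest route: MID → HUB → NOR → BRV → SUM → RIV → PIN = 78 min.

78 min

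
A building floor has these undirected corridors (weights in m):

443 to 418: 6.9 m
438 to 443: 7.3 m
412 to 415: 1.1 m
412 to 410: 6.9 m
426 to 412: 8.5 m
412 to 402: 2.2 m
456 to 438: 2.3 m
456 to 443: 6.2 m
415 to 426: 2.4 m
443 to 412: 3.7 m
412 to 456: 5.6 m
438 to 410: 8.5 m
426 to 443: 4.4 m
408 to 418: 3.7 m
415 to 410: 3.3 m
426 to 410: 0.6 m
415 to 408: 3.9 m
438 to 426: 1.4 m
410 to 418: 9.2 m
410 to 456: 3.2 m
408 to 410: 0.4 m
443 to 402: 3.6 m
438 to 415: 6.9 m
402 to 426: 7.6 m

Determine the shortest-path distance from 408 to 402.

6.7 m

Shortest distances from 408:
408: 0
410: 0.4  (via 408)
426: 1  (via 410)
438: 2.4  (via 426)
415: 3.4  (via 426)
456: 3.6  (via 410)
418: 3.7  (via 408)
412: 4.5  (via 415)
443: 5.4  (via 426)
402: 6.7  (via 412)
Shortest route: 408–410–426–415–412–402 = 6.7 m.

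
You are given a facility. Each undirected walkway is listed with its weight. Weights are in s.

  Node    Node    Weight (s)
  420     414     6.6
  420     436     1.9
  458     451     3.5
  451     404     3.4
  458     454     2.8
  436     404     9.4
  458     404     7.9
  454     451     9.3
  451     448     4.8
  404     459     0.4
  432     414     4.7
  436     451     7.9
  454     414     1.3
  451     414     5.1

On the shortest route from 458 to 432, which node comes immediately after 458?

454

Compare a few routes:
458 - 451 - 414 - 432: 3.5+5.1+4.7 = 13.3
458 - 454 - 414 - 432: 2.8+1.3+4.7 = 8.8
Cheapest is 458 - 454 - 414 - 432 at 8.8 s.
So from 458 the first move is to 454.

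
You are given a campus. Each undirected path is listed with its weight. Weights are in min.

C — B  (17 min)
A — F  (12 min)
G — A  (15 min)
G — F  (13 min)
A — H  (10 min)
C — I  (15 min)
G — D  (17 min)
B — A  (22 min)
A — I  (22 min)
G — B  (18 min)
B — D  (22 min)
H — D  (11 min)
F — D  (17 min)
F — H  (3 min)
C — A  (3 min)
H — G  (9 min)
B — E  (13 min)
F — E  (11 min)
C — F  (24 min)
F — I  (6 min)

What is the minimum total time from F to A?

12 min

Compare a few routes:
F → A: 12 = 12
F → I → C → A: 6+15+3 = 24
F → H → A: 3+10 = 13
F → H → G → A: 3+9+15 = 27
The minimum is 12 min via F → A.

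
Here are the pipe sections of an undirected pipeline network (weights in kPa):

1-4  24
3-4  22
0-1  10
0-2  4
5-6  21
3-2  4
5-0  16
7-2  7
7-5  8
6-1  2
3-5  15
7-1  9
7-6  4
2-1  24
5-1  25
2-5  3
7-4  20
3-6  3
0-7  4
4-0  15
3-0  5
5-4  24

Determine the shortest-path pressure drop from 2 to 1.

Settle nodes by increasing distance from 2:
2: 0
5: 3  (via 2)
0: 4  (via 2)
3: 4  (via 2)
6: 7  (via 3)
7: 7  (via 2)
1: 9  (via 6)
Shortest route: 2–3–6–1 = 9 kPa.

9 kPa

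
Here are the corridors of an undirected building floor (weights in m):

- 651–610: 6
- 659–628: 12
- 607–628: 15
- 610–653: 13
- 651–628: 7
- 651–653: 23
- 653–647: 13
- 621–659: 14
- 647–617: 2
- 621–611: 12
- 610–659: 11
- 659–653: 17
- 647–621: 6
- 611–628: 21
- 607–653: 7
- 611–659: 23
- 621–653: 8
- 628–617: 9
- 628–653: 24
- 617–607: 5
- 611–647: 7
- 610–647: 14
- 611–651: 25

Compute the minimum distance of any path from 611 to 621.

Shortest distances from 611:
611: 0
647: 7  (via 611)
617: 9  (via 647)
621: 12  (via 611)
Shortest route: 611 → 621 = 12 m.

12 m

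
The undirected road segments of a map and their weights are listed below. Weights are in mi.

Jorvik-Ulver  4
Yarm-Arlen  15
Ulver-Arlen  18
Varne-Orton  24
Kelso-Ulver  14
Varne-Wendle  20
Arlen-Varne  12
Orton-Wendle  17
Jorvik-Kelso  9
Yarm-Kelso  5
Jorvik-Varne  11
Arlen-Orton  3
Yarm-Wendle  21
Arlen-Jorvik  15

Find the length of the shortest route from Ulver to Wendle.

Settle nodes by increasing distance from Ulver:
Ulver: 0
Jorvik: 4  (via Ulver)
Kelso: 13  (via Jorvik)
Varne: 15  (via Jorvik)
Yarm: 18  (via Kelso)
Arlen: 18  (via Ulver)
Orton: 21  (via Arlen)
Wendle: 35  (via Varne)
Shortest route: Ulver → Jorvik → Varne → Wendle = 35 mi.

35 mi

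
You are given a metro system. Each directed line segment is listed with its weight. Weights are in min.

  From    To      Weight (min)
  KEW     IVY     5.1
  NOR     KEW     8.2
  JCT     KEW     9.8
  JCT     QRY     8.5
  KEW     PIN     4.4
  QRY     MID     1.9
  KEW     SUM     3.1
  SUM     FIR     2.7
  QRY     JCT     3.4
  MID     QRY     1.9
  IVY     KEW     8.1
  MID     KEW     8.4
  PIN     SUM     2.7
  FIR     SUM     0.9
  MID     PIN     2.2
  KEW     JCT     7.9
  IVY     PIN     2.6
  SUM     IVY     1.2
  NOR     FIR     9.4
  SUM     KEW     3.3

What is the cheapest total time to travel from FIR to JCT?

12.1 min

Settle nodes by increasing distance from FIR:
FIR: 0
SUM: 0.9  (via FIR)
IVY: 2.1  (via SUM)
KEW: 4.2  (via SUM)
PIN: 4.7  (via IVY)
JCT: 12.1  (via KEW)
Shortest route: FIR–SUM–KEW–JCT = 12.1 min.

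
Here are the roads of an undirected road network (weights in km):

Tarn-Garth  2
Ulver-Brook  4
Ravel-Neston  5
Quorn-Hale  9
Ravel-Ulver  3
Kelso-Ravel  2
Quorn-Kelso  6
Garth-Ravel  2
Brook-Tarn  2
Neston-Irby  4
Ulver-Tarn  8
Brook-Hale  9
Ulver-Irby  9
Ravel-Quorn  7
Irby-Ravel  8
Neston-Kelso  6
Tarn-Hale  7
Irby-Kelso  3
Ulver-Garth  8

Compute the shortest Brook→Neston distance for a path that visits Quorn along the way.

25 km

Best Brook to Quorn: Brook → Tarn → Garth → Ravel → Quorn costing 13
Best Quorn to Neston: Quorn → Kelso → Neston costing 12
Total via Quorn: 13 + 12 = 25 km.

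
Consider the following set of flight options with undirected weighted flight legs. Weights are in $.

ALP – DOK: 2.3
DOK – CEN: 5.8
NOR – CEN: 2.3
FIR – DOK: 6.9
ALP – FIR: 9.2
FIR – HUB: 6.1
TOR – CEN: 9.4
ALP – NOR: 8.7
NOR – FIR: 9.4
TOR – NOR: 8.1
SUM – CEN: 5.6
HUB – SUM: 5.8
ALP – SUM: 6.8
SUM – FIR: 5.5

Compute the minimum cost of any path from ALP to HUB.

$12.6

Running Dijkstra from ALP:
ALP: 0
DOK: 2.3  (via ALP)
SUM: 6.8  (via ALP)
CEN: 8.1  (via DOK)
NOR: 8.7  (via ALP)
FIR: 9.2  (via ALP)
HUB: 12.6  (via SUM)
Shortest route: ALP → SUM → HUB = $12.6.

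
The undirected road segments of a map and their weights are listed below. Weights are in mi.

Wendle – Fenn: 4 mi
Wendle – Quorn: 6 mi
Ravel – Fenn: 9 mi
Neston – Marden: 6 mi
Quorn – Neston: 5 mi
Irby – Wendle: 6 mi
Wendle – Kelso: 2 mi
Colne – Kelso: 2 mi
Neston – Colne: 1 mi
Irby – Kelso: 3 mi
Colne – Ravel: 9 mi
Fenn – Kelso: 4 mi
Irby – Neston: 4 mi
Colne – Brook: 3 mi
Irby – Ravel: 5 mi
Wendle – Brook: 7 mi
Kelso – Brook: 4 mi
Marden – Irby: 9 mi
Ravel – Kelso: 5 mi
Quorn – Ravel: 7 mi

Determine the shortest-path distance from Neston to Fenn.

7 mi

Enumerating some paths:
Neston - Colne - Kelso - Fenn: 1+2+4 = 7
Neston - Colne - Kelso - Wendle - Fenn: 1+2+2+4 = 9
The minimum is 7 mi via Neston - Colne - Kelso - Fenn.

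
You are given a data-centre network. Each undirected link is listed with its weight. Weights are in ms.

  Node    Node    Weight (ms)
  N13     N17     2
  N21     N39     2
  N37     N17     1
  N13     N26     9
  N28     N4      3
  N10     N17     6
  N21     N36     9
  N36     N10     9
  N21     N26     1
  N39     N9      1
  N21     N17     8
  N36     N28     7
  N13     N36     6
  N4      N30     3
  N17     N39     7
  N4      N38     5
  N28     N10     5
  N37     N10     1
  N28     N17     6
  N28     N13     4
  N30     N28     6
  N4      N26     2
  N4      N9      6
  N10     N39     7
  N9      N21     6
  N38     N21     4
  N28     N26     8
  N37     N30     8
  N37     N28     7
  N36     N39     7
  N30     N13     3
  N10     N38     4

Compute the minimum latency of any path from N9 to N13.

Running Dijkstra from N9:
N9: 0
N39: 1  (via N9)
N21: 3  (via N39)
N26: 4  (via N21)
N4: 6  (via N9)
N38: 7  (via N21)
N10: 8  (via N39)
N36: 8  (via N39)
N17: 8  (via N39)
N28: 9  (via N4)
N37: 9  (via N10)
N30: 9  (via N4)
N13: 10  (via N17)
Shortest route: N9–N39–N17–N13 = 10 ms.

10 ms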